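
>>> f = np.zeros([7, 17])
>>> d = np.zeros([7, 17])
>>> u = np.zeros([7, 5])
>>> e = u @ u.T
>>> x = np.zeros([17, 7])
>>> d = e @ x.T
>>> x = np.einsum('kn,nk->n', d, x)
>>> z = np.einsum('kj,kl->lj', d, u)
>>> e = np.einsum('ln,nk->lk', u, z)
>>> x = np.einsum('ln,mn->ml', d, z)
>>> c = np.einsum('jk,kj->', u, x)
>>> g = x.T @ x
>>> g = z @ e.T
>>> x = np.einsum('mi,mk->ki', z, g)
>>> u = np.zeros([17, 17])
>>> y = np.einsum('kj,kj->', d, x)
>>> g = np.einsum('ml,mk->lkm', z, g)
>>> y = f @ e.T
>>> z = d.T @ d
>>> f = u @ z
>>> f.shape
(17, 17)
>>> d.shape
(7, 17)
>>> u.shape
(17, 17)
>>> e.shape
(7, 17)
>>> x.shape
(7, 17)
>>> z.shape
(17, 17)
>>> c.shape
()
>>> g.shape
(17, 7, 5)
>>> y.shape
(7, 7)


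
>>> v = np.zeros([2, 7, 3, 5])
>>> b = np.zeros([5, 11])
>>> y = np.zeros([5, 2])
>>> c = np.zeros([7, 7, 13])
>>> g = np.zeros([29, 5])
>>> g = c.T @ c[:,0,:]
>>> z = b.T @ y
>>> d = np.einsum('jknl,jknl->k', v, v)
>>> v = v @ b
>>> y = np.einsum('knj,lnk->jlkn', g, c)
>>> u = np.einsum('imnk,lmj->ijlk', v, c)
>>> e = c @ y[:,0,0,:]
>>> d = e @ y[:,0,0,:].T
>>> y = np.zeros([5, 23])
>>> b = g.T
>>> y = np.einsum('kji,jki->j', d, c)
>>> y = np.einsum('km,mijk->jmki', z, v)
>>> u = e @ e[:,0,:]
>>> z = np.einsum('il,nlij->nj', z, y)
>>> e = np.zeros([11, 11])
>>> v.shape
(2, 7, 3, 11)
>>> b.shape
(13, 7, 13)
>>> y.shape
(3, 2, 11, 7)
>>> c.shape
(7, 7, 13)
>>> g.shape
(13, 7, 13)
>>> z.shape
(3, 7)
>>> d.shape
(7, 7, 13)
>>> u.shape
(7, 7, 7)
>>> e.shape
(11, 11)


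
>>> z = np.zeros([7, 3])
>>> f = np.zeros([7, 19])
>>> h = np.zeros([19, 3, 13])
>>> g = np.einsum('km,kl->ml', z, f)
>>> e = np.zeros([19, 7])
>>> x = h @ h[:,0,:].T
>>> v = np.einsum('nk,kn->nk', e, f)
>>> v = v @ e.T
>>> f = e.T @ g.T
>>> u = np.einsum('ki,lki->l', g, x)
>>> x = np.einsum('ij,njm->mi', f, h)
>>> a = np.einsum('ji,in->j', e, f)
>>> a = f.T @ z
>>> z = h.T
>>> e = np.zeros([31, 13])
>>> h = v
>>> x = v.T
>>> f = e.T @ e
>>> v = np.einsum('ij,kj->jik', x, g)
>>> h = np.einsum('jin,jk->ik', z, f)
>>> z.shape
(13, 3, 19)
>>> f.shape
(13, 13)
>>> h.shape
(3, 13)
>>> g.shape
(3, 19)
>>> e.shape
(31, 13)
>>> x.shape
(19, 19)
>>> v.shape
(19, 19, 3)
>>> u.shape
(19,)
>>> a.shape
(3, 3)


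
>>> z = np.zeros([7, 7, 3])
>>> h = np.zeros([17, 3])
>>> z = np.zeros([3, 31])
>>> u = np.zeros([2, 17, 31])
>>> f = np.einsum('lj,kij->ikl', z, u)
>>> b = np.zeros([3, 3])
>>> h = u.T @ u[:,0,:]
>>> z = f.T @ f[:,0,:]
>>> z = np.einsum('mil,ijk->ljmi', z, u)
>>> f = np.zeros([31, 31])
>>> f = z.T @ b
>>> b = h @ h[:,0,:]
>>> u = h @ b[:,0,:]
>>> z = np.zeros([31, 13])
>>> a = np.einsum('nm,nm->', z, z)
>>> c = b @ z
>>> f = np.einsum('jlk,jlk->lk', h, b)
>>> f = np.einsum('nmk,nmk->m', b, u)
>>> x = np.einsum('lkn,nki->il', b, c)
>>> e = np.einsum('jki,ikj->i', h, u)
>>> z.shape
(31, 13)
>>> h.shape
(31, 17, 31)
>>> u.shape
(31, 17, 31)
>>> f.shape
(17,)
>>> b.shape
(31, 17, 31)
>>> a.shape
()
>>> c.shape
(31, 17, 13)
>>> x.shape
(13, 31)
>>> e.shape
(31,)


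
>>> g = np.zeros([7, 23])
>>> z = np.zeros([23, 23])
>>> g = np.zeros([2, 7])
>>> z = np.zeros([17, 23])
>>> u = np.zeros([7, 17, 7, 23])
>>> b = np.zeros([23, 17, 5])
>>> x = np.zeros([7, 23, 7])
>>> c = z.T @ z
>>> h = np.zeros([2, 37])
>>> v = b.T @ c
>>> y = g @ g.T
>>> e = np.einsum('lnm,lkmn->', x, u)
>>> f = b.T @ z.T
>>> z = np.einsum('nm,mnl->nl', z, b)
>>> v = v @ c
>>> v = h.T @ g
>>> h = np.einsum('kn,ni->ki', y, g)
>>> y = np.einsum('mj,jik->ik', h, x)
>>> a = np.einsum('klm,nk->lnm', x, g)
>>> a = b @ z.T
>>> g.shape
(2, 7)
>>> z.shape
(17, 5)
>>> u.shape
(7, 17, 7, 23)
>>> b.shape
(23, 17, 5)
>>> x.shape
(7, 23, 7)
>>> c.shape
(23, 23)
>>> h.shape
(2, 7)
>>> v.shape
(37, 7)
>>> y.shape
(23, 7)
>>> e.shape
()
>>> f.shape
(5, 17, 17)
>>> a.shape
(23, 17, 17)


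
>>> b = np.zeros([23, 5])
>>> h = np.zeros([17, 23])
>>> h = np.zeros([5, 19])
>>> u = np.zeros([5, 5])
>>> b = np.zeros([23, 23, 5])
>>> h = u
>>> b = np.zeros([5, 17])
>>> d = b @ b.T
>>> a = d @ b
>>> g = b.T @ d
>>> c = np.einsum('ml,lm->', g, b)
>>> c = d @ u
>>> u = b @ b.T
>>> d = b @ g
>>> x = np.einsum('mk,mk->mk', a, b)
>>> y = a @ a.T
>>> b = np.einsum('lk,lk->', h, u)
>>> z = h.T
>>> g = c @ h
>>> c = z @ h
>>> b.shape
()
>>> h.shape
(5, 5)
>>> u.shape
(5, 5)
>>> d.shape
(5, 5)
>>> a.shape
(5, 17)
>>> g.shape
(5, 5)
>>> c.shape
(5, 5)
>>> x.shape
(5, 17)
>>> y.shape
(5, 5)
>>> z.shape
(5, 5)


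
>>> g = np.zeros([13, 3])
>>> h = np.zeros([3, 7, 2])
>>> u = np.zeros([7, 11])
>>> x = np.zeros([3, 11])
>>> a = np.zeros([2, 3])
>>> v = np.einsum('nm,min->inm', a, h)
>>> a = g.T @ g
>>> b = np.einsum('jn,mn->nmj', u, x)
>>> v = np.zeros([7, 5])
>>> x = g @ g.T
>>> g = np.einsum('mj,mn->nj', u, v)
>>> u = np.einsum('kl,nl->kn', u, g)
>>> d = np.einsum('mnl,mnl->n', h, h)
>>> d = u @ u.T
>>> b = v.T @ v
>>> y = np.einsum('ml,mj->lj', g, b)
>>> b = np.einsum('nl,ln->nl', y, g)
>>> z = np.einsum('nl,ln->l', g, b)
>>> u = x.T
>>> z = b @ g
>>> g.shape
(5, 11)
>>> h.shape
(3, 7, 2)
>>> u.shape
(13, 13)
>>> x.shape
(13, 13)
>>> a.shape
(3, 3)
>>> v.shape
(7, 5)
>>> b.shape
(11, 5)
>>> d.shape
(7, 7)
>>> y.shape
(11, 5)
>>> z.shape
(11, 11)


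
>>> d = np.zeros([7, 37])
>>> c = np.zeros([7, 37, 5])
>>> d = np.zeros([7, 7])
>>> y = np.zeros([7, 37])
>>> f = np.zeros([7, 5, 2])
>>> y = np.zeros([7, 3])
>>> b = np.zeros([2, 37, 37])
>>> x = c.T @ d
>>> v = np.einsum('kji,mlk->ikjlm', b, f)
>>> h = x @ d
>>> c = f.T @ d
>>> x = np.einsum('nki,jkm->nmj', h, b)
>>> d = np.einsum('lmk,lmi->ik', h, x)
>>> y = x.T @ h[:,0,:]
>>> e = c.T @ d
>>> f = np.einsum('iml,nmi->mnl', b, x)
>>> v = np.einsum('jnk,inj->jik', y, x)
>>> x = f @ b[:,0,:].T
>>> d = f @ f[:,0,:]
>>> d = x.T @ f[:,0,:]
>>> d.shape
(2, 5, 37)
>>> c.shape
(2, 5, 7)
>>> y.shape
(2, 37, 7)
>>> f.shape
(37, 5, 37)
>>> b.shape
(2, 37, 37)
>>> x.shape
(37, 5, 2)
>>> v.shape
(2, 5, 7)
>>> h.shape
(5, 37, 7)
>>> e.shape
(7, 5, 7)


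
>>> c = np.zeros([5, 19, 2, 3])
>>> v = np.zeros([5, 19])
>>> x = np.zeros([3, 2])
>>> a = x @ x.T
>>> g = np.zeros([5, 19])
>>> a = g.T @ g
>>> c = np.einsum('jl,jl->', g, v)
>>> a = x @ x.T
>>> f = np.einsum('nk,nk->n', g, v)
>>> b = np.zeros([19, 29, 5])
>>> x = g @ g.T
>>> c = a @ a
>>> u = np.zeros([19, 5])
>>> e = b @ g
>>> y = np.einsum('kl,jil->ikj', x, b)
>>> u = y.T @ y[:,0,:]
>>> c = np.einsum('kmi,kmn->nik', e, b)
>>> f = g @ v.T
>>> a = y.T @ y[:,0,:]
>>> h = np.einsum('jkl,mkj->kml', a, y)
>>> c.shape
(5, 19, 19)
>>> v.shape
(5, 19)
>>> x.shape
(5, 5)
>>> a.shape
(19, 5, 19)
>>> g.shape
(5, 19)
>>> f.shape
(5, 5)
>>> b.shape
(19, 29, 5)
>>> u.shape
(19, 5, 19)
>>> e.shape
(19, 29, 19)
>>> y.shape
(29, 5, 19)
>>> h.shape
(5, 29, 19)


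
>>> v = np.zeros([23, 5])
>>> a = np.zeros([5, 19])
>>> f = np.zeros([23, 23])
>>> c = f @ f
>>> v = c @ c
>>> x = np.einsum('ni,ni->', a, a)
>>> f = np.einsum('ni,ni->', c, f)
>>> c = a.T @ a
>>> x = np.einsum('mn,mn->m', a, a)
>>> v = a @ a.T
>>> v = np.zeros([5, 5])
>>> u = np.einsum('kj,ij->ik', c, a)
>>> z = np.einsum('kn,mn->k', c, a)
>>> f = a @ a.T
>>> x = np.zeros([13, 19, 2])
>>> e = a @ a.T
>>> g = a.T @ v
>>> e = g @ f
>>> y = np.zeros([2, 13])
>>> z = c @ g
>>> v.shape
(5, 5)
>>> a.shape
(5, 19)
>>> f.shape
(5, 5)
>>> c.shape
(19, 19)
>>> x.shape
(13, 19, 2)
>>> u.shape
(5, 19)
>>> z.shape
(19, 5)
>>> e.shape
(19, 5)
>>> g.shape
(19, 5)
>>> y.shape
(2, 13)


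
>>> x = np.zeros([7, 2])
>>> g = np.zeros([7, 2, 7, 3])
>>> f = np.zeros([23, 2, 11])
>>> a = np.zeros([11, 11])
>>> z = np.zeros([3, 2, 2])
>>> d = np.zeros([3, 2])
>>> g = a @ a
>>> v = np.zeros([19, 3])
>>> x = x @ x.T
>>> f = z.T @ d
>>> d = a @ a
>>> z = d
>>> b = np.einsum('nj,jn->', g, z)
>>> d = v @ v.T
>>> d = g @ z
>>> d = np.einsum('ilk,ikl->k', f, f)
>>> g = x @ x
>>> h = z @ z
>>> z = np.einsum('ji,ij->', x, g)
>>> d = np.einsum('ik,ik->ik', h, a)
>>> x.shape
(7, 7)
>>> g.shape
(7, 7)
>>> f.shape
(2, 2, 2)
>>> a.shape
(11, 11)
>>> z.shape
()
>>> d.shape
(11, 11)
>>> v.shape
(19, 3)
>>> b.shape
()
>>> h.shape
(11, 11)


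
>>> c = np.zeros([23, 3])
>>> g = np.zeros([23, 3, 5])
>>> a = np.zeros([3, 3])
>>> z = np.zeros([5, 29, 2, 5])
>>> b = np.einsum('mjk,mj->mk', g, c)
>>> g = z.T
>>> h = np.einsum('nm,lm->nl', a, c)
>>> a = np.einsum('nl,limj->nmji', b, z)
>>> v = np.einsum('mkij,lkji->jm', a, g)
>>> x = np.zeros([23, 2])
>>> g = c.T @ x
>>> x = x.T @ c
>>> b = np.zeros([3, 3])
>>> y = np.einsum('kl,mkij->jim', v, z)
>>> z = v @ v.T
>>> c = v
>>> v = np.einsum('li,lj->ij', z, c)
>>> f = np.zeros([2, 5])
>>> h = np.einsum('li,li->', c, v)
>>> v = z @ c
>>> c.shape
(29, 23)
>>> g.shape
(3, 2)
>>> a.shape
(23, 2, 5, 29)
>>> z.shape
(29, 29)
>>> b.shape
(3, 3)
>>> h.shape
()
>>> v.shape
(29, 23)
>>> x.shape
(2, 3)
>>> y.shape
(5, 2, 5)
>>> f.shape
(2, 5)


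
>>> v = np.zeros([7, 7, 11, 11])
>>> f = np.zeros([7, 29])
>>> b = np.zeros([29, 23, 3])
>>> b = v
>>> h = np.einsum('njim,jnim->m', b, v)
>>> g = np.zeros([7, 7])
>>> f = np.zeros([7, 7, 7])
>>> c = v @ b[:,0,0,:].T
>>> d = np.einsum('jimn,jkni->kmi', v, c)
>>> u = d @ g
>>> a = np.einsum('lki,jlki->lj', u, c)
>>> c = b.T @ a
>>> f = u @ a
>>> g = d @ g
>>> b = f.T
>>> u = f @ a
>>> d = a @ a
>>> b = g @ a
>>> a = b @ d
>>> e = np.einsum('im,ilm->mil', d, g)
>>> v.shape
(7, 7, 11, 11)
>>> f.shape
(7, 11, 7)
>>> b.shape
(7, 11, 7)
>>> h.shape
(11,)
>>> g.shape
(7, 11, 7)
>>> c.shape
(11, 11, 7, 7)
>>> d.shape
(7, 7)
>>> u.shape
(7, 11, 7)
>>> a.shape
(7, 11, 7)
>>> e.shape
(7, 7, 11)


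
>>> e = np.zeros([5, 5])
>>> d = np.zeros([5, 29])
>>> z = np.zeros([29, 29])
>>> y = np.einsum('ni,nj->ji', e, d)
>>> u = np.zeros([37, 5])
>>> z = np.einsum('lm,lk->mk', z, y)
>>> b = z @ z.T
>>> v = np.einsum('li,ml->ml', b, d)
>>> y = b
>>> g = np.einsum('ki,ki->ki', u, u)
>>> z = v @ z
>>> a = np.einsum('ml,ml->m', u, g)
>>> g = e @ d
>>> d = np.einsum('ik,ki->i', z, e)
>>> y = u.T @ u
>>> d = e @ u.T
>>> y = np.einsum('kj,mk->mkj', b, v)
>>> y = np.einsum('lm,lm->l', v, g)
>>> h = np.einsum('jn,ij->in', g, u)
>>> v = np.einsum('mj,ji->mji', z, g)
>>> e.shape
(5, 5)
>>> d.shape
(5, 37)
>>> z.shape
(5, 5)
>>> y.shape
(5,)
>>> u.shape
(37, 5)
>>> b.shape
(29, 29)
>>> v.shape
(5, 5, 29)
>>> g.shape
(5, 29)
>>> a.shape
(37,)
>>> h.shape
(37, 29)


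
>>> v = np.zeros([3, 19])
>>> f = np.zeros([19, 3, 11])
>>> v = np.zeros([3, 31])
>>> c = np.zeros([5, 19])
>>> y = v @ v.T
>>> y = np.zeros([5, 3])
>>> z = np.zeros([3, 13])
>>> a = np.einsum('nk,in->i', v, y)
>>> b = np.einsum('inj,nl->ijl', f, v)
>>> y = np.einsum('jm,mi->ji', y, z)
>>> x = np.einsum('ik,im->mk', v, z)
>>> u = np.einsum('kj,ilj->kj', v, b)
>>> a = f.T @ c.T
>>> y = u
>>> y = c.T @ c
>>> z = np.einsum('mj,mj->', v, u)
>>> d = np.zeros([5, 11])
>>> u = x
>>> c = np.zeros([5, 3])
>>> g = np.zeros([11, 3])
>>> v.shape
(3, 31)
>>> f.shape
(19, 3, 11)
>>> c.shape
(5, 3)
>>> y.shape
(19, 19)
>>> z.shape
()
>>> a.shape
(11, 3, 5)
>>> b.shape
(19, 11, 31)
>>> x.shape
(13, 31)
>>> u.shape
(13, 31)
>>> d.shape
(5, 11)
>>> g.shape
(11, 3)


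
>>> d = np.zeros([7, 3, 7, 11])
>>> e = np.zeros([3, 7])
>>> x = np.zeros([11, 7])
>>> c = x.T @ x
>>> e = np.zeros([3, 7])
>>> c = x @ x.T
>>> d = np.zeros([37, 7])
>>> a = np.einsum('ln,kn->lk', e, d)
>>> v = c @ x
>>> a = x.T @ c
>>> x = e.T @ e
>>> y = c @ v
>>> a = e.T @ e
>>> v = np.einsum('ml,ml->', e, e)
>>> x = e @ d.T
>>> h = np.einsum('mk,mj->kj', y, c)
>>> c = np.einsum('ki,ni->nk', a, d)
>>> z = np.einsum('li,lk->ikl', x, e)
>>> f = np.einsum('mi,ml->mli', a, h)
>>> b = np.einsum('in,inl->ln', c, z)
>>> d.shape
(37, 7)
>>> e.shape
(3, 7)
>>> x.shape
(3, 37)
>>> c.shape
(37, 7)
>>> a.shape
(7, 7)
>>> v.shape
()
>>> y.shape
(11, 7)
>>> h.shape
(7, 11)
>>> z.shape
(37, 7, 3)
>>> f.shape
(7, 11, 7)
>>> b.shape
(3, 7)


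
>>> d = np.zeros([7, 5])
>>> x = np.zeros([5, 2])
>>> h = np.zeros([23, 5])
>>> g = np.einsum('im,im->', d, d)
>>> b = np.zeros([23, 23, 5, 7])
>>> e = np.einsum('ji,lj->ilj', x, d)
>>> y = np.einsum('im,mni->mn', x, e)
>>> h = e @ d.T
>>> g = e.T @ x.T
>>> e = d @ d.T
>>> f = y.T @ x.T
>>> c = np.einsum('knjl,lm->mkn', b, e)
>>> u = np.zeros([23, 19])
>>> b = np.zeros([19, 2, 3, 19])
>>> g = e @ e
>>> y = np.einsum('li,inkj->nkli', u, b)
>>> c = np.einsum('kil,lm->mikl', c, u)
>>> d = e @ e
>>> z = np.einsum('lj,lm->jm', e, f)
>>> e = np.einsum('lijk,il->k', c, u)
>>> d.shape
(7, 7)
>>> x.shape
(5, 2)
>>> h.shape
(2, 7, 7)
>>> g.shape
(7, 7)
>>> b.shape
(19, 2, 3, 19)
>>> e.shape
(23,)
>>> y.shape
(2, 3, 23, 19)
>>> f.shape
(7, 5)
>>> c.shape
(19, 23, 7, 23)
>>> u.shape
(23, 19)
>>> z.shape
(7, 5)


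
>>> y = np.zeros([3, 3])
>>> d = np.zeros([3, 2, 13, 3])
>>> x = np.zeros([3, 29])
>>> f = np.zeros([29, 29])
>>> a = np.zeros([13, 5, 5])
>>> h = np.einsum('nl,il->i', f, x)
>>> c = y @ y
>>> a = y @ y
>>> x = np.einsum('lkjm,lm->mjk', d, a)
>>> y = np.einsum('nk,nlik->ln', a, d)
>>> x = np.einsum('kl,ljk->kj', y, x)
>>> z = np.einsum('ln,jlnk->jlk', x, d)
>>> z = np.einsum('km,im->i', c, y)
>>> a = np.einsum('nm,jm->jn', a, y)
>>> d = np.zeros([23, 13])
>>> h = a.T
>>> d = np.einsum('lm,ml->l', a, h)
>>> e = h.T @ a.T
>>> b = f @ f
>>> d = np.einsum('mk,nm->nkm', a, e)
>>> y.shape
(2, 3)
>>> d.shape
(2, 3, 2)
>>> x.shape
(2, 13)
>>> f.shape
(29, 29)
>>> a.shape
(2, 3)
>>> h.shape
(3, 2)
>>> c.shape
(3, 3)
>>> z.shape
(2,)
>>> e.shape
(2, 2)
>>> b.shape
(29, 29)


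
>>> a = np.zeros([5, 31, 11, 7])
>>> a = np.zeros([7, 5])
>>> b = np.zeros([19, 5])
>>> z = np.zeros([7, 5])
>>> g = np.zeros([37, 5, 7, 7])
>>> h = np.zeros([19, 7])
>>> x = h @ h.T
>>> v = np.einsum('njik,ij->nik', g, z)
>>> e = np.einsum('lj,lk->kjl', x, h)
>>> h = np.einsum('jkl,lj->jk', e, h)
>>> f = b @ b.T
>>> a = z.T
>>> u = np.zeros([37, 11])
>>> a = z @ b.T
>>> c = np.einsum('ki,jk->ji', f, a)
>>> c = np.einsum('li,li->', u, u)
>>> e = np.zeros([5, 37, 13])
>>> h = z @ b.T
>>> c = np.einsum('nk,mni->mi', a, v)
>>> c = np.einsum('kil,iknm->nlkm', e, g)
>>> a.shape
(7, 19)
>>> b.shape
(19, 5)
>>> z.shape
(7, 5)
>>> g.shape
(37, 5, 7, 7)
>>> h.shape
(7, 19)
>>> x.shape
(19, 19)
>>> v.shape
(37, 7, 7)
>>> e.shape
(5, 37, 13)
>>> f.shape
(19, 19)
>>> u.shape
(37, 11)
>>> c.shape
(7, 13, 5, 7)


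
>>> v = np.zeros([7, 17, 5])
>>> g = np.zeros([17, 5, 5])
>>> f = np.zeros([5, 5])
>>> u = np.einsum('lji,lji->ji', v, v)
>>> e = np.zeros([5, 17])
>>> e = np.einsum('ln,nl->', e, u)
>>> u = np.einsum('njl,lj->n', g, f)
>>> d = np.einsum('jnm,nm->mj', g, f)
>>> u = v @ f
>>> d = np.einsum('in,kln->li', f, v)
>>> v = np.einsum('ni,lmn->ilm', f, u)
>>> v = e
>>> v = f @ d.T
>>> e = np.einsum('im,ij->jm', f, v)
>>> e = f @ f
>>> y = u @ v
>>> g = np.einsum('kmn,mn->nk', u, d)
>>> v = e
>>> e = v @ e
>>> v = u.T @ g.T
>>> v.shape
(5, 17, 5)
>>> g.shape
(5, 7)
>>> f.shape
(5, 5)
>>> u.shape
(7, 17, 5)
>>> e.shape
(5, 5)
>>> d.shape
(17, 5)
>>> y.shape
(7, 17, 17)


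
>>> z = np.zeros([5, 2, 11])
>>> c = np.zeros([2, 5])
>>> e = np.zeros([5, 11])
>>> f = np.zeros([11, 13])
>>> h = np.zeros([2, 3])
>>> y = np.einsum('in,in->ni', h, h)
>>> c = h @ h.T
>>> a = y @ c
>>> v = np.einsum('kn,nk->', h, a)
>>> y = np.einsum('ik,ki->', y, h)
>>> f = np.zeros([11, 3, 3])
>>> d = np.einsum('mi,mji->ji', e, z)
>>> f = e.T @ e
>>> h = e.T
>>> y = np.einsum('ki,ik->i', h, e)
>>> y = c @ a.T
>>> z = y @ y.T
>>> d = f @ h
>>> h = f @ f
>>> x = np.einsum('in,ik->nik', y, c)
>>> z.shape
(2, 2)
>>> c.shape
(2, 2)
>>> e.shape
(5, 11)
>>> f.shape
(11, 11)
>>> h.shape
(11, 11)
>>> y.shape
(2, 3)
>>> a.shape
(3, 2)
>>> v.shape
()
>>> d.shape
(11, 5)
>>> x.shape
(3, 2, 2)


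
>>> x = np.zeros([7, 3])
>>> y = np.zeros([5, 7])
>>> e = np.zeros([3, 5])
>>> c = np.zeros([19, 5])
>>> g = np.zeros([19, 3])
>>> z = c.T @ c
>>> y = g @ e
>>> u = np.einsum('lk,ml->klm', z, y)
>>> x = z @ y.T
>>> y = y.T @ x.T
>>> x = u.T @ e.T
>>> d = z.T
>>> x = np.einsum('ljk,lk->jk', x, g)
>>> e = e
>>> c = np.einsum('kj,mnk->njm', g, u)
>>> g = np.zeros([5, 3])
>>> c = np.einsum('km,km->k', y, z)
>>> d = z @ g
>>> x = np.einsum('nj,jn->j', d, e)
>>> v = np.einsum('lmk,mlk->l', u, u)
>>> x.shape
(3,)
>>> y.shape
(5, 5)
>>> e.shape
(3, 5)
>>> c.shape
(5,)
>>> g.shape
(5, 3)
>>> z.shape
(5, 5)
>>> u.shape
(5, 5, 19)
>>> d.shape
(5, 3)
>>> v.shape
(5,)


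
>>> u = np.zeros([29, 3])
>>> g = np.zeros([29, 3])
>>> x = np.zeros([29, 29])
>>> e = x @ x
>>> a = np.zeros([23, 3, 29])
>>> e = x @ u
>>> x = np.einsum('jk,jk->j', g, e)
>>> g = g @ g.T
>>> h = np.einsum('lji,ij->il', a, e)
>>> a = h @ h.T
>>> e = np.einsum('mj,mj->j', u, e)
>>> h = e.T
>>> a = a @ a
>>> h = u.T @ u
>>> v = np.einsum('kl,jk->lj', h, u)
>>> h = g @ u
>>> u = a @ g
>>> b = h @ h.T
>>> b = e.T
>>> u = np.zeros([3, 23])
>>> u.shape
(3, 23)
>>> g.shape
(29, 29)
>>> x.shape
(29,)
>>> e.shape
(3,)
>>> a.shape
(29, 29)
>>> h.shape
(29, 3)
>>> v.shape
(3, 29)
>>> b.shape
(3,)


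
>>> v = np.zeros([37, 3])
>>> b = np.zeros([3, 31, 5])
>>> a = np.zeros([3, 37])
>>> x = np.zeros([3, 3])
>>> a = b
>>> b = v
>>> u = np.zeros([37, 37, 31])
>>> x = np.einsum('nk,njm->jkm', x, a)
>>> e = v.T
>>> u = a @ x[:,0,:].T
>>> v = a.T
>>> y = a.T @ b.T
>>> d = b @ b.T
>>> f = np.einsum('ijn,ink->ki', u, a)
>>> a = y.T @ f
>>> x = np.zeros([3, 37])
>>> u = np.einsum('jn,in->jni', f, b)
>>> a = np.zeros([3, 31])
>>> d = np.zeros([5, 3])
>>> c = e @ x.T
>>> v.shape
(5, 31, 3)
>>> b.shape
(37, 3)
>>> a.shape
(3, 31)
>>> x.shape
(3, 37)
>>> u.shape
(5, 3, 37)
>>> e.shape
(3, 37)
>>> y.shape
(5, 31, 37)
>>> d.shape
(5, 3)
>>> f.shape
(5, 3)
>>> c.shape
(3, 3)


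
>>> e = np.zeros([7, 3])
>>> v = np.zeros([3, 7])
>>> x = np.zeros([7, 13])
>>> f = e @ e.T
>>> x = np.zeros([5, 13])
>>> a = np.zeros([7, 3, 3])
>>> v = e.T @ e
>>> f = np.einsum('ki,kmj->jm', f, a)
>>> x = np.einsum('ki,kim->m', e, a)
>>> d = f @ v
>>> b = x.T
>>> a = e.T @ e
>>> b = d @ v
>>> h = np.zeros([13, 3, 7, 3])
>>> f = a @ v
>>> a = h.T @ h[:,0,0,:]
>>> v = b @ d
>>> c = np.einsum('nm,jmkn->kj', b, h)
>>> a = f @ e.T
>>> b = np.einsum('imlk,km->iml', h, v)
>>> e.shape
(7, 3)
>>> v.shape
(3, 3)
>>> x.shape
(3,)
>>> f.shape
(3, 3)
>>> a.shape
(3, 7)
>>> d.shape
(3, 3)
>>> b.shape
(13, 3, 7)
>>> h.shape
(13, 3, 7, 3)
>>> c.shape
(7, 13)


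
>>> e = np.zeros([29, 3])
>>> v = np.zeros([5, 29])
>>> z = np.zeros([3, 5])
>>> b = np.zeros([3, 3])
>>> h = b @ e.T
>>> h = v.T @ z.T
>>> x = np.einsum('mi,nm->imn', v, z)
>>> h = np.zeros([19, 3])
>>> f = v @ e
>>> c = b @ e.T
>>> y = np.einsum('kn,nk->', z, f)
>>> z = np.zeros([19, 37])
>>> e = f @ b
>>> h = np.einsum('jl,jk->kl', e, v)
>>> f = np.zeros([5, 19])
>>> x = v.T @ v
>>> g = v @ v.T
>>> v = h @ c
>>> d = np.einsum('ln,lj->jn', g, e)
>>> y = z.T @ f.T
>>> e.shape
(5, 3)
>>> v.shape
(29, 29)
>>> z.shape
(19, 37)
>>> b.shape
(3, 3)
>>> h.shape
(29, 3)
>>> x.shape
(29, 29)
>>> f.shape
(5, 19)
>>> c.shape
(3, 29)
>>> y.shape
(37, 5)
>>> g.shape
(5, 5)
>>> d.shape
(3, 5)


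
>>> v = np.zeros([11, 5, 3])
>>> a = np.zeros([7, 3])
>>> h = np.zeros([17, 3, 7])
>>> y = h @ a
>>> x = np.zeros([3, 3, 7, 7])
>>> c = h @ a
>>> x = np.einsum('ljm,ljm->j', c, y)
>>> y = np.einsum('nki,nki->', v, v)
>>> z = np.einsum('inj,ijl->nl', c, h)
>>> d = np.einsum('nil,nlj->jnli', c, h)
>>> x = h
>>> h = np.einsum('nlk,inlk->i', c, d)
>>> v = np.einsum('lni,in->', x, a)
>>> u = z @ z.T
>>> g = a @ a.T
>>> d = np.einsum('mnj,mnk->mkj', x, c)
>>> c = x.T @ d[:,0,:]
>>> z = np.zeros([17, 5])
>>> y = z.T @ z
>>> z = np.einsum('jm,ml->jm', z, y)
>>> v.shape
()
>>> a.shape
(7, 3)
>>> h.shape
(7,)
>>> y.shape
(5, 5)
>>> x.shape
(17, 3, 7)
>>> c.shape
(7, 3, 7)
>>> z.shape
(17, 5)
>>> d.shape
(17, 3, 7)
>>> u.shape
(3, 3)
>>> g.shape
(7, 7)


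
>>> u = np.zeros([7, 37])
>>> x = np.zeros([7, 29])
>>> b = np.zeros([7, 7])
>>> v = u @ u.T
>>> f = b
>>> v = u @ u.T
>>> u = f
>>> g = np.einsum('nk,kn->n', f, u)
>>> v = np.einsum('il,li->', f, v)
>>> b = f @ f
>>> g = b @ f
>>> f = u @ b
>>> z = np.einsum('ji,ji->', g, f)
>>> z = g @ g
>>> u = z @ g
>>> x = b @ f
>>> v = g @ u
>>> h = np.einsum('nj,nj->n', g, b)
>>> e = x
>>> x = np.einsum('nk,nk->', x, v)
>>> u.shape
(7, 7)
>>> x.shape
()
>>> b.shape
(7, 7)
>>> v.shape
(7, 7)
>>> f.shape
(7, 7)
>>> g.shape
(7, 7)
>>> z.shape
(7, 7)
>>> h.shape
(7,)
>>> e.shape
(7, 7)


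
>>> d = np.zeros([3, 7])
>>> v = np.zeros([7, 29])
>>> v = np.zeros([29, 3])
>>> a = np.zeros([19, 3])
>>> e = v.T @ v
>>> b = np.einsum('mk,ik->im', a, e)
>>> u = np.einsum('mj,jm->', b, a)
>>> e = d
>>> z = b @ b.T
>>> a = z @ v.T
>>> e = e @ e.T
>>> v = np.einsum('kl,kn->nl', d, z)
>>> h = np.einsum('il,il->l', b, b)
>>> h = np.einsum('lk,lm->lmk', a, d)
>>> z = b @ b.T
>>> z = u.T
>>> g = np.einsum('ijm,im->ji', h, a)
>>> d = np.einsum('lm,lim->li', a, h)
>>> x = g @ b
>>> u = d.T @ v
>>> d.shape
(3, 7)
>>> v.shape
(3, 7)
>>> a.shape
(3, 29)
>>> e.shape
(3, 3)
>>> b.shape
(3, 19)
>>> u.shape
(7, 7)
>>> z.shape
()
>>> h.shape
(3, 7, 29)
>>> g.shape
(7, 3)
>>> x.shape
(7, 19)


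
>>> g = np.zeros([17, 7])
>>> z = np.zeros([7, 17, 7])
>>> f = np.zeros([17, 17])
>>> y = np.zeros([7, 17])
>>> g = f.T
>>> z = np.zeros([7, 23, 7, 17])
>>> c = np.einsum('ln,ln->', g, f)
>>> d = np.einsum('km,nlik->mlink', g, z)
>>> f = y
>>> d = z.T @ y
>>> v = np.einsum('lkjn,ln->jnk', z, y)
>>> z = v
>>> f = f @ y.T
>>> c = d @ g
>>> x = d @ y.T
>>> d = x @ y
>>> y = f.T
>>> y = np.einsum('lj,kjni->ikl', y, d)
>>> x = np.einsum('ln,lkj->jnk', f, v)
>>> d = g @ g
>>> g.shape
(17, 17)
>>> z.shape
(7, 17, 23)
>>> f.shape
(7, 7)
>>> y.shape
(17, 17, 7)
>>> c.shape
(17, 7, 23, 17)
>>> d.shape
(17, 17)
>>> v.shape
(7, 17, 23)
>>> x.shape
(23, 7, 17)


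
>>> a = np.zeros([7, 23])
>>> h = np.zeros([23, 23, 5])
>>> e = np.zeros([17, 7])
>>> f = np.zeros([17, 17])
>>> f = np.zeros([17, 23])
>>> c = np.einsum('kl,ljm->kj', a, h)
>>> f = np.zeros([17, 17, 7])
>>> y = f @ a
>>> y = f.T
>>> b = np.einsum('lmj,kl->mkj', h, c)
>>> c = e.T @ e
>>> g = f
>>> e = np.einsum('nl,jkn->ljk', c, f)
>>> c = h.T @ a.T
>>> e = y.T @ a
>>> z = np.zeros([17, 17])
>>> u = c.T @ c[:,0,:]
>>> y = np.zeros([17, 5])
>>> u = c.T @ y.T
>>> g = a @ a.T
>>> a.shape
(7, 23)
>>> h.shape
(23, 23, 5)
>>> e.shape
(17, 17, 23)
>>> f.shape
(17, 17, 7)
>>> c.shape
(5, 23, 7)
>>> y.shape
(17, 5)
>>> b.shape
(23, 7, 5)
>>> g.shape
(7, 7)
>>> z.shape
(17, 17)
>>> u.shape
(7, 23, 17)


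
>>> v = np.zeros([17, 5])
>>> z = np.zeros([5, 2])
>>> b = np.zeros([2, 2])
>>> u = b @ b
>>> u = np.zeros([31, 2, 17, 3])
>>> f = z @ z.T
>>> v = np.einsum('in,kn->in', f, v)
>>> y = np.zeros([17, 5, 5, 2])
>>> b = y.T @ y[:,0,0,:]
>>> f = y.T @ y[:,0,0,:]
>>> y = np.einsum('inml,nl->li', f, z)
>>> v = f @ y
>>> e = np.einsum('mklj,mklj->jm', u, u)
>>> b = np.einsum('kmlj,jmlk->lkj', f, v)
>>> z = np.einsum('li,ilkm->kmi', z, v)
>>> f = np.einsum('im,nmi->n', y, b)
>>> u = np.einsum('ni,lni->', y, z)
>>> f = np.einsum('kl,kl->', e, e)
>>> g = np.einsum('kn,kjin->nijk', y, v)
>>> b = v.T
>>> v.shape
(2, 5, 5, 2)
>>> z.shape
(5, 2, 2)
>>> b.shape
(2, 5, 5, 2)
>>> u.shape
()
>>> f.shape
()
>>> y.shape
(2, 2)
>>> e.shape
(3, 31)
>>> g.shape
(2, 5, 5, 2)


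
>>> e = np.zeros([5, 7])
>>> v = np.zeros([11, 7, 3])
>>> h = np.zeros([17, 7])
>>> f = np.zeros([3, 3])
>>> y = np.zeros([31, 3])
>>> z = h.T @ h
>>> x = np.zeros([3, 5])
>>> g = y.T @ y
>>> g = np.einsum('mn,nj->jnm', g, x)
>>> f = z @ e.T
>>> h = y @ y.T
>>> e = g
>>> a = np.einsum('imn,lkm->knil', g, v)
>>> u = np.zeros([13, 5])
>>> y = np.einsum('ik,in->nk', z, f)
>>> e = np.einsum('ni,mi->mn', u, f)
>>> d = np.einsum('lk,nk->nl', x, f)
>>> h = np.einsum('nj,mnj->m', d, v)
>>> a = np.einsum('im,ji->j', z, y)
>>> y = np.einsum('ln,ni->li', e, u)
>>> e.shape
(7, 13)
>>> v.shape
(11, 7, 3)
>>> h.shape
(11,)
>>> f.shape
(7, 5)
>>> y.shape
(7, 5)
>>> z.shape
(7, 7)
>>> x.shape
(3, 5)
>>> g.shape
(5, 3, 3)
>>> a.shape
(5,)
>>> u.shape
(13, 5)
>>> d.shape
(7, 3)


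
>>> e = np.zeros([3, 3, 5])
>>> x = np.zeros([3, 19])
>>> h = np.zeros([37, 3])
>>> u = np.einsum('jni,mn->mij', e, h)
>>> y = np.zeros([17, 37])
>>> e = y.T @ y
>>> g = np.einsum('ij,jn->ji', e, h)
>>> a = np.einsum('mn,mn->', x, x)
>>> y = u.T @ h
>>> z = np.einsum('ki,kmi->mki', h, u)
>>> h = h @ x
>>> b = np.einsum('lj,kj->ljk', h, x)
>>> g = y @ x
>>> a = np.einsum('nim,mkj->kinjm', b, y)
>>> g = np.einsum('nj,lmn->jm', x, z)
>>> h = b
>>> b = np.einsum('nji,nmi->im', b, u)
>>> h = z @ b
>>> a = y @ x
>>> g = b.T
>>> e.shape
(37, 37)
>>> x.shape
(3, 19)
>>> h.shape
(5, 37, 5)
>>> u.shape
(37, 5, 3)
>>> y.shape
(3, 5, 3)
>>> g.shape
(5, 3)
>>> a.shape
(3, 5, 19)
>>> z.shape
(5, 37, 3)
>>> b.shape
(3, 5)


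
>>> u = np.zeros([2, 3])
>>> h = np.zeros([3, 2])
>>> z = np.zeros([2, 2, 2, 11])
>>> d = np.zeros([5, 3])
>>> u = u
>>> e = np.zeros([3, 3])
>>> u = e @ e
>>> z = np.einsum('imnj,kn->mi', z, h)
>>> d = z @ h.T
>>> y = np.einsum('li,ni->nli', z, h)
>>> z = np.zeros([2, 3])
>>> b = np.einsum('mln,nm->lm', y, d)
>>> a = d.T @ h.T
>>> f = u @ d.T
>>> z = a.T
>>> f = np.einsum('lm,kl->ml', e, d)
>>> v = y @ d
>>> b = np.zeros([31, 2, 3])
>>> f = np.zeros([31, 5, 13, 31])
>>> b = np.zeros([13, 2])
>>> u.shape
(3, 3)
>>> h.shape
(3, 2)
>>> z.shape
(3, 3)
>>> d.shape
(2, 3)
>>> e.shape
(3, 3)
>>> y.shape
(3, 2, 2)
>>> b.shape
(13, 2)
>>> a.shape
(3, 3)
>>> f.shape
(31, 5, 13, 31)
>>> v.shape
(3, 2, 3)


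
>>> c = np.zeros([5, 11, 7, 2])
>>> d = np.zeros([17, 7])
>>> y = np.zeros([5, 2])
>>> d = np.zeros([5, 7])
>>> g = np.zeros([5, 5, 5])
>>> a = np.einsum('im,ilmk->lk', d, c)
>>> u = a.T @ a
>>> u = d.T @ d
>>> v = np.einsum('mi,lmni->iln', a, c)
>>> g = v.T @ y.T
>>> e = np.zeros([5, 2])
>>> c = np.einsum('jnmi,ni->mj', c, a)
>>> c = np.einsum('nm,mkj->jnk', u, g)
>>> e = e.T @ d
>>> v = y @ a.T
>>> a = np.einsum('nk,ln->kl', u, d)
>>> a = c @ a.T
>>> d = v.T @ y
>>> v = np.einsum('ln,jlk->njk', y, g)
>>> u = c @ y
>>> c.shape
(5, 7, 5)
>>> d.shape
(11, 2)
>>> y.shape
(5, 2)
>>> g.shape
(7, 5, 5)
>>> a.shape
(5, 7, 7)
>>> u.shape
(5, 7, 2)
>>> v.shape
(2, 7, 5)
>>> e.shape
(2, 7)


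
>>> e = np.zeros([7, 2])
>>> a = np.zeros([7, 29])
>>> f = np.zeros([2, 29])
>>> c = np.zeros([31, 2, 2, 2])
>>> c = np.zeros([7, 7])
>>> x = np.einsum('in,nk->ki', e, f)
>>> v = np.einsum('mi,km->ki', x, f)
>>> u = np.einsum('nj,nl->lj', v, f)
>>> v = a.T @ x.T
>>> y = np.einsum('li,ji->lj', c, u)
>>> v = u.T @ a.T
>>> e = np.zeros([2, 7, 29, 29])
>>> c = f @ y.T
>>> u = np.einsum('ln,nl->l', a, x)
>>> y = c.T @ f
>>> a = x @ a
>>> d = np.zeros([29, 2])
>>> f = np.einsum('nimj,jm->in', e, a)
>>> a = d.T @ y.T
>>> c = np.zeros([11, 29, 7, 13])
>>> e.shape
(2, 7, 29, 29)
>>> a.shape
(2, 7)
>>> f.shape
(7, 2)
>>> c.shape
(11, 29, 7, 13)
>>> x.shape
(29, 7)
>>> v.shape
(7, 7)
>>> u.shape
(7,)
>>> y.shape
(7, 29)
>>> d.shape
(29, 2)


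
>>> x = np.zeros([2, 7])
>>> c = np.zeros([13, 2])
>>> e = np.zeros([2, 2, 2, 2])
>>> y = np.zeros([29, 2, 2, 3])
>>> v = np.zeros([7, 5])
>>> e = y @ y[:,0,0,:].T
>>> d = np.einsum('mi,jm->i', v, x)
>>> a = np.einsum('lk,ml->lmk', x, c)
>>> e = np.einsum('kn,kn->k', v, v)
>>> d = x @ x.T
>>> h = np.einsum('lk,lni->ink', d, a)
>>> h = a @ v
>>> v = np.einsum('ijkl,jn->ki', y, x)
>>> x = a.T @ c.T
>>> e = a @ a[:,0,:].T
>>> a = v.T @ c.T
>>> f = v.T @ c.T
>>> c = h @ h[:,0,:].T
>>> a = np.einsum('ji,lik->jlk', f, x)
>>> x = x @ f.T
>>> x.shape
(7, 13, 29)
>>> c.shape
(2, 13, 2)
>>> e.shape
(2, 13, 2)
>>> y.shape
(29, 2, 2, 3)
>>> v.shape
(2, 29)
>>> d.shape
(2, 2)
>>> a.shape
(29, 7, 13)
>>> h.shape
(2, 13, 5)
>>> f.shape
(29, 13)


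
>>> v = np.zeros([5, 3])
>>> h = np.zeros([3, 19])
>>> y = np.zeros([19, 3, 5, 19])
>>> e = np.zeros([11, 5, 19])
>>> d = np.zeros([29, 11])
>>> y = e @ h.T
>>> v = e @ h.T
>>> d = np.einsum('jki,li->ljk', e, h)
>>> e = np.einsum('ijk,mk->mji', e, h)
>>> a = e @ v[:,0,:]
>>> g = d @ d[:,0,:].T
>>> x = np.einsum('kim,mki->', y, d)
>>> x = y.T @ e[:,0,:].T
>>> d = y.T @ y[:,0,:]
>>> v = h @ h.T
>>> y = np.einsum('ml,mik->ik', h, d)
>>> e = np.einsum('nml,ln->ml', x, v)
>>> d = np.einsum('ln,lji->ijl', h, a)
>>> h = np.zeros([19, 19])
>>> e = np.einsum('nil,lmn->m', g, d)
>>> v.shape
(3, 3)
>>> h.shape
(19, 19)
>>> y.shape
(5, 3)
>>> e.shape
(5,)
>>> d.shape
(3, 5, 3)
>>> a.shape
(3, 5, 3)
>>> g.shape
(3, 11, 3)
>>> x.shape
(3, 5, 3)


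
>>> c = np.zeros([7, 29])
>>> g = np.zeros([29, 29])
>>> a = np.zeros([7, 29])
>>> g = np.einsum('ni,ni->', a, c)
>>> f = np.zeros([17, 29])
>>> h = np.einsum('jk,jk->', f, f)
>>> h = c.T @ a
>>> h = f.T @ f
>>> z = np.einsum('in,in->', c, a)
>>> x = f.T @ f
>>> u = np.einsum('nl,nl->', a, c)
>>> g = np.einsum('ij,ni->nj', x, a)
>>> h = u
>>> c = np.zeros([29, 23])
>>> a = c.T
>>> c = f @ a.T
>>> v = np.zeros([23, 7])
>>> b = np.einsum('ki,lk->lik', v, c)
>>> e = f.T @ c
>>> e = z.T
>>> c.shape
(17, 23)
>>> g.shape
(7, 29)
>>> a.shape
(23, 29)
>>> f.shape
(17, 29)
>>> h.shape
()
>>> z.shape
()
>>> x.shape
(29, 29)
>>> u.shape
()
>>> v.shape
(23, 7)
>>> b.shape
(17, 7, 23)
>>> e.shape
()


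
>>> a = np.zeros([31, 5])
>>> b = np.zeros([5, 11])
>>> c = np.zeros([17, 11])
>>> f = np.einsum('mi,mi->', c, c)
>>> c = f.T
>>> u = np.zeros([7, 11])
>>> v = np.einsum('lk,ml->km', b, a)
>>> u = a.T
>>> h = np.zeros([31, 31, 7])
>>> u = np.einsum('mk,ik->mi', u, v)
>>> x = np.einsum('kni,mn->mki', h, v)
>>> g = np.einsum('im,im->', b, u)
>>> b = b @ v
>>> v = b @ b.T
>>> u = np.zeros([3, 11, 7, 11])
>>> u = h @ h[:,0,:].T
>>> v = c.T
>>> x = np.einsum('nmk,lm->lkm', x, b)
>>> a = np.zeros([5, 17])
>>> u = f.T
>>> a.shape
(5, 17)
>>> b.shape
(5, 31)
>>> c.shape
()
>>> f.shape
()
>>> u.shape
()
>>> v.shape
()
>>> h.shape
(31, 31, 7)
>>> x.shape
(5, 7, 31)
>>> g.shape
()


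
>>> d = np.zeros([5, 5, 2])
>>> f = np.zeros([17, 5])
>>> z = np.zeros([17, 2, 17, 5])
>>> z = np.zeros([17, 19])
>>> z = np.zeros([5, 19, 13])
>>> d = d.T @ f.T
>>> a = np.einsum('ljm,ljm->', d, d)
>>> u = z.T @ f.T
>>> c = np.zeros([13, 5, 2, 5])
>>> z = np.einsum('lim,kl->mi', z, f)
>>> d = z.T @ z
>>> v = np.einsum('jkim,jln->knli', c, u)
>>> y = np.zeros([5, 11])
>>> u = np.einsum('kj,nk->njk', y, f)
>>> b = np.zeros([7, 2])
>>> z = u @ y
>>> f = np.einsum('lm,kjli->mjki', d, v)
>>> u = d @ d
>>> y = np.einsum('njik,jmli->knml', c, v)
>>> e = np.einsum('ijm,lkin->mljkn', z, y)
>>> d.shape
(19, 19)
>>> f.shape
(19, 17, 5, 2)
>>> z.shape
(17, 11, 11)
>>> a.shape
()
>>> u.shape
(19, 19)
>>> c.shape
(13, 5, 2, 5)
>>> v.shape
(5, 17, 19, 2)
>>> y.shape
(5, 13, 17, 19)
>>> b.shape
(7, 2)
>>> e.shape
(11, 5, 11, 13, 19)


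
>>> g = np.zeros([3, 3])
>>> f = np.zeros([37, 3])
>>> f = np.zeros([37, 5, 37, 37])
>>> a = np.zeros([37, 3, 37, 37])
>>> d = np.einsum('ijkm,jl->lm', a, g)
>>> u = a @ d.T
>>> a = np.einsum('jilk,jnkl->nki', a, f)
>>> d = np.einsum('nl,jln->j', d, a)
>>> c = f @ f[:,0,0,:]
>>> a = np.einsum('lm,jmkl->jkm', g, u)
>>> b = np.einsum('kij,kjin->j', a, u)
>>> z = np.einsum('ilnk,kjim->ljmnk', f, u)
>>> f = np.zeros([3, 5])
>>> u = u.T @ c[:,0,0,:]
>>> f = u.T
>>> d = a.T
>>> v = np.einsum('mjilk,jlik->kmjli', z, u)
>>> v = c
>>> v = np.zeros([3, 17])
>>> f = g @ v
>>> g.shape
(3, 3)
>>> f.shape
(3, 17)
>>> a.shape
(37, 37, 3)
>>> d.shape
(3, 37, 37)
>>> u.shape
(3, 37, 3, 37)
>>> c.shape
(37, 5, 37, 37)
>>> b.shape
(3,)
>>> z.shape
(5, 3, 3, 37, 37)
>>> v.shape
(3, 17)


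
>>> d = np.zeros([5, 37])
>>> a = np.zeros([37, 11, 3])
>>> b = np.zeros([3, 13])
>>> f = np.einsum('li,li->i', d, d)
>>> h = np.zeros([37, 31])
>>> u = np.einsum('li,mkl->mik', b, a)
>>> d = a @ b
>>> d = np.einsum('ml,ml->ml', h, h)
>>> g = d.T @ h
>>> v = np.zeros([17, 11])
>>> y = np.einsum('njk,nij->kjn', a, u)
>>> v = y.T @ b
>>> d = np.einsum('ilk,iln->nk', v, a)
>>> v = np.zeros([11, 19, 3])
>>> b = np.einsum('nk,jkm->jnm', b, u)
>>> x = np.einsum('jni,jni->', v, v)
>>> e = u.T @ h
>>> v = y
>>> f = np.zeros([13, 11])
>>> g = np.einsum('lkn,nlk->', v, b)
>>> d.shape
(3, 13)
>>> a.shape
(37, 11, 3)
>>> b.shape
(37, 3, 11)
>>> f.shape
(13, 11)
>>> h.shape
(37, 31)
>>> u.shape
(37, 13, 11)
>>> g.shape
()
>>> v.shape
(3, 11, 37)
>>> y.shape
(3, 11, 37)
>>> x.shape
()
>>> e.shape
(11, 13, 31)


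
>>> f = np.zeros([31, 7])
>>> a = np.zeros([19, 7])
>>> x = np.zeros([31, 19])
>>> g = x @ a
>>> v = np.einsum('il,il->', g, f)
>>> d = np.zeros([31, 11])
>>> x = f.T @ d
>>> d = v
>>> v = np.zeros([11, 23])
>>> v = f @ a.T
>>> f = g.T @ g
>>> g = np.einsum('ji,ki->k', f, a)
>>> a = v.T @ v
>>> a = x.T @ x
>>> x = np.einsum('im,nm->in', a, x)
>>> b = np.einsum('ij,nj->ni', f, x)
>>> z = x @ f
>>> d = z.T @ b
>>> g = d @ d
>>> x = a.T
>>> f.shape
(7, 7)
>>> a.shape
(11, 11)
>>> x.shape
(11, 11)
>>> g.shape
(7, 7)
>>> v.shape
(31, 19)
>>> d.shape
(7, 7)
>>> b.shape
(11, 7)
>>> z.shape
(11, 7)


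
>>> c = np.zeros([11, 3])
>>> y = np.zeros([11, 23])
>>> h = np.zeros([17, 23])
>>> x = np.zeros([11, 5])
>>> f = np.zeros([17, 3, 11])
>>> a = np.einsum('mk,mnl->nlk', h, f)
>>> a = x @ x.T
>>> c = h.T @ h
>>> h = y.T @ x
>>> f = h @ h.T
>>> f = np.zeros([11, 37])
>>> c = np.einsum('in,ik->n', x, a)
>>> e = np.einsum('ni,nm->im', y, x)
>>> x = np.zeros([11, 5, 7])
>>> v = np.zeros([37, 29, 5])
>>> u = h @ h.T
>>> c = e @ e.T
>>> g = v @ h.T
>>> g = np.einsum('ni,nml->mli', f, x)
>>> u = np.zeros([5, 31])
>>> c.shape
(23, 23)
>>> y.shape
(11, 23)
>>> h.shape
(23, 5)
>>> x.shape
(11, 5, 7)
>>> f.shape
(11, 37)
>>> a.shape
(11, 11)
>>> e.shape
(23, 5)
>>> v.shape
(37, 29, 5)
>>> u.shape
(5, 31)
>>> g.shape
(5, 7, 37)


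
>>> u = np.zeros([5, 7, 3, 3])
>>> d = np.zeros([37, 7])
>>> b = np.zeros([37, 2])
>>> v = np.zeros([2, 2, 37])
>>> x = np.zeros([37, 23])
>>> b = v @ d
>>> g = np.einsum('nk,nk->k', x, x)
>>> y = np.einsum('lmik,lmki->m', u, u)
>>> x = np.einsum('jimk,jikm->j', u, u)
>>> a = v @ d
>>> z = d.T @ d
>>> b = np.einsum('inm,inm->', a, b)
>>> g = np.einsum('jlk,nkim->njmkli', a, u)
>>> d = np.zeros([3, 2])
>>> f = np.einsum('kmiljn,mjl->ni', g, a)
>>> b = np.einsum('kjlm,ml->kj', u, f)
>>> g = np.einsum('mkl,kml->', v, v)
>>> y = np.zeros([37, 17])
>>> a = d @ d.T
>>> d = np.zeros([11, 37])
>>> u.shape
(5, 7, 3, 3)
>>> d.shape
(11, 37)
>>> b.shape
(5, 7)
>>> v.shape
(2, 2, 37)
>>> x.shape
(5,)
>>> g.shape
()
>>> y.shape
(37, 17)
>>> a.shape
(3, 3)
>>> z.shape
(7, 7)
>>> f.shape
(3, 3)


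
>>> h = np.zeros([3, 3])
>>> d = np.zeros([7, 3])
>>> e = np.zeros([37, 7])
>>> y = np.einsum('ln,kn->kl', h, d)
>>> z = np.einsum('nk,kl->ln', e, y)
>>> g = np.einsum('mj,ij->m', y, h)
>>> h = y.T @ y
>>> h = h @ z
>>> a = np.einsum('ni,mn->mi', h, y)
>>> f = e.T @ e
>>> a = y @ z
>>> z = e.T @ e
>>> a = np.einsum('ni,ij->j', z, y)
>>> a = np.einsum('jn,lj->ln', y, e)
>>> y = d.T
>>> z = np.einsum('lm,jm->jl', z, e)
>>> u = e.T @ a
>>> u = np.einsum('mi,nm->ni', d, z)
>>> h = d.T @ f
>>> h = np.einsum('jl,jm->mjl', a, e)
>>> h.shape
(7, 37, 3)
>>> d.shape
(7, 3)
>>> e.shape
(37, 7)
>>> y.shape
(3, 7)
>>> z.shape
(37, 7)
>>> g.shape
(7,)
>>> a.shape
(37, 3)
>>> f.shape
(7, 7)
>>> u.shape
(37, 3)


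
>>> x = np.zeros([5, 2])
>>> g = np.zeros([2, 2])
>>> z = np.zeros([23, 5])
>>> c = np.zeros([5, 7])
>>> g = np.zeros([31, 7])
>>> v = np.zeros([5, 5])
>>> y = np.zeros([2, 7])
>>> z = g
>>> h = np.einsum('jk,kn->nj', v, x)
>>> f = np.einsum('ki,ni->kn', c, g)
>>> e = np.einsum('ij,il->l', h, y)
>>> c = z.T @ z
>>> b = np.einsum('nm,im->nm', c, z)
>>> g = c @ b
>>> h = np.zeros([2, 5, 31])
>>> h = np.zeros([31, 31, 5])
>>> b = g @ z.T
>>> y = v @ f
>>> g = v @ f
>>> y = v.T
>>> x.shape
(5, 2)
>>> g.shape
(5, 31)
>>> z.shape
(31, 7)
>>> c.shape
(7, 7)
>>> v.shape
(5, 5)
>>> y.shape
(5, 5)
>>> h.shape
(31, 31, 5)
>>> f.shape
(5, 31)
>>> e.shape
(7,)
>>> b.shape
(7, 31)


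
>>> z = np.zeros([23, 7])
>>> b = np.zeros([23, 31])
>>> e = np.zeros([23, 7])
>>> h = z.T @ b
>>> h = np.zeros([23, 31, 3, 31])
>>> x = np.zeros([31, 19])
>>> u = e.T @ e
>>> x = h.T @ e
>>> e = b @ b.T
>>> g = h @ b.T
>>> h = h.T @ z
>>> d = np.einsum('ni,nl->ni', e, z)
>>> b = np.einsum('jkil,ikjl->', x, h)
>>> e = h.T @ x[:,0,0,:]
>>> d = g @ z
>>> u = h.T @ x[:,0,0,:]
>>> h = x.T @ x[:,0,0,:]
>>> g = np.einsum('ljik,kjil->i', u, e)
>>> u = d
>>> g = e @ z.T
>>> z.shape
(23, 7)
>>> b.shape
()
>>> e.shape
(7, 31, 3, 7)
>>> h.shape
(7, 31, 3, 7)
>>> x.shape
(31, 3, 31, 7)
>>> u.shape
(23, 31, 3, 7)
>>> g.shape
(7, 31, 3, 23)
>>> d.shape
(23, 31, 3, 7)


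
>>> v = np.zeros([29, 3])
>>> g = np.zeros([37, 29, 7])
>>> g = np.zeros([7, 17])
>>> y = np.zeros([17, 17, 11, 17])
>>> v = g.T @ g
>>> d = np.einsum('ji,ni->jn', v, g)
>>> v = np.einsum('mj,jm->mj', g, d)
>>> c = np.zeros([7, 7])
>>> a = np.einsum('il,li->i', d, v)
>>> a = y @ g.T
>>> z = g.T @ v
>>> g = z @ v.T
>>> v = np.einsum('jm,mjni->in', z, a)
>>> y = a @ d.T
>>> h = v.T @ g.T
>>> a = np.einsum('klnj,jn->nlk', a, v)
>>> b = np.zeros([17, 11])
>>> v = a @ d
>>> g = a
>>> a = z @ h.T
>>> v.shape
(11, 17, 7)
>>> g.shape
(11, 17, 17)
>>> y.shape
(17, 17, 11, 17)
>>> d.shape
(17, 7)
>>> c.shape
(7, 7)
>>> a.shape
(17, 11)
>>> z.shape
(17, 17)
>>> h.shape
(11, 17)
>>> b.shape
(17, 11)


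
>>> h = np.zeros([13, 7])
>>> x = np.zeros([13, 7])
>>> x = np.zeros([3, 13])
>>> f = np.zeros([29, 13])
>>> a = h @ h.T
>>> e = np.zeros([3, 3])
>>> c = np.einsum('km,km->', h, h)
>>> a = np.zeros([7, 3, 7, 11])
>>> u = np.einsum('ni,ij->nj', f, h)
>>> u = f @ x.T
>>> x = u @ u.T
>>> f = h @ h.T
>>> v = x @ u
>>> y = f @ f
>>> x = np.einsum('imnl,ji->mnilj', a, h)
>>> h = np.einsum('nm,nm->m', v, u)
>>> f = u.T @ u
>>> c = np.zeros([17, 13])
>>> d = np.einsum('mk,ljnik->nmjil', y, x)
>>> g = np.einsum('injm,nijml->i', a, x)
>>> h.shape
(3,)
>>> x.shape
(3, 7, 7, 11, 13)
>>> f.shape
(3, 3)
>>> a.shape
(7, 3, 7, 11)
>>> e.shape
(3, 3)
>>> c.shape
(17, 13)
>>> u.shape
(29, 3)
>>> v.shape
(29, 3)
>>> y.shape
(13, 13)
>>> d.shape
(7, 13, 7, 11, 3)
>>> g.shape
(7,)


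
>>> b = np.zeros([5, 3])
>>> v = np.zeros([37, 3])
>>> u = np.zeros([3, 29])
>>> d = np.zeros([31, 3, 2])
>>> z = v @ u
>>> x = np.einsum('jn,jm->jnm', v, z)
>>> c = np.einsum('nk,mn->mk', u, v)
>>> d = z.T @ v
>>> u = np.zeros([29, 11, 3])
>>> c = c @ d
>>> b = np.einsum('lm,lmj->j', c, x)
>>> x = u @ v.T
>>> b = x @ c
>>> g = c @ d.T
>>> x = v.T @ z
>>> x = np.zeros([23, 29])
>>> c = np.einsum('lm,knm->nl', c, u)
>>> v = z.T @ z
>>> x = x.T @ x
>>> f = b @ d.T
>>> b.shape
(29, 11, 3)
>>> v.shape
(29, 29)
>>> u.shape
(29, 11, 3)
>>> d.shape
(29, 3)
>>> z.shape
(37, 29)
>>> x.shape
(29, 29)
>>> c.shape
(11, 37)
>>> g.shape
(37, 29)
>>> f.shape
(29, 11, 29)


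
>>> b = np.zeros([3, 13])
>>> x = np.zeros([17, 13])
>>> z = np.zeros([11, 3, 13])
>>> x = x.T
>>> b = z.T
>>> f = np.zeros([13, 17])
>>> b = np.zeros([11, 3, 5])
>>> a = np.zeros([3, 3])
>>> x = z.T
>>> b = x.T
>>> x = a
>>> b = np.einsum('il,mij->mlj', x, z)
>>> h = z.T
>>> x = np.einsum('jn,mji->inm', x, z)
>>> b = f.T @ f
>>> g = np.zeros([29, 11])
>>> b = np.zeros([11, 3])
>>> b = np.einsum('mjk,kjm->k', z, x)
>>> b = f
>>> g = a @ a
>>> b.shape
(13, 17)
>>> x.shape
(13, 3, 11)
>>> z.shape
(11, 3, 13)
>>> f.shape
(13, 17)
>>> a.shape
(3, 3)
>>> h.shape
(13, 3, 11)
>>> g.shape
(3, 3)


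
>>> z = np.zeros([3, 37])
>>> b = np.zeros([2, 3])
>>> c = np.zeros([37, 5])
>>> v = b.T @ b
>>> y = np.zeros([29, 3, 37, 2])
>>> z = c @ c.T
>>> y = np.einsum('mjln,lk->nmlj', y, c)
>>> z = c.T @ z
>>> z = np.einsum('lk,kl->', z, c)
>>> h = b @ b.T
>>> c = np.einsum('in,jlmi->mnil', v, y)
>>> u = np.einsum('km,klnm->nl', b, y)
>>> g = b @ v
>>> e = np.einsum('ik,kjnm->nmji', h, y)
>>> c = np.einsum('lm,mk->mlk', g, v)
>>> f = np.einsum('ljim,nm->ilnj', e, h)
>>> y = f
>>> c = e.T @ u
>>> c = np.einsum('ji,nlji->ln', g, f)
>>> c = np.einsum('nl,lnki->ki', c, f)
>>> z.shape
()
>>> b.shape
(2, 3)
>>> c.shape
(2, 3)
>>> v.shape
(3, 3)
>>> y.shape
(29, 37, 2, 3)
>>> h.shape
(2, 2)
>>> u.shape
(37, 29)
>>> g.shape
(2, 3)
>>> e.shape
(37, 3, 29, 2)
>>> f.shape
(29, 37, 2, 3)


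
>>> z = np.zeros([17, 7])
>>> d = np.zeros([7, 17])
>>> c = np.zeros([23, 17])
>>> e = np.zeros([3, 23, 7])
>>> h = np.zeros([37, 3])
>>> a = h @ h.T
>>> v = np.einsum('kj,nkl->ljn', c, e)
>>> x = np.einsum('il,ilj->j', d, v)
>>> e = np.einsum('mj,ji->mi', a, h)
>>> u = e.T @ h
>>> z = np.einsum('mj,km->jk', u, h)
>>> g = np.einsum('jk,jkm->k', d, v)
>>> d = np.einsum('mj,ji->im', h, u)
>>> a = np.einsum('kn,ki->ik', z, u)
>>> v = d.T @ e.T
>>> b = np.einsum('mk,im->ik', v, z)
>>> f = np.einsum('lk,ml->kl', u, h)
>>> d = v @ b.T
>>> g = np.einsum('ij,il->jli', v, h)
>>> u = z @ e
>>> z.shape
(3, 37)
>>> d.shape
(37, 3)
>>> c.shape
(23, 17)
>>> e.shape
(37, 3)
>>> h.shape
(37, 3)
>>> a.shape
(3, 3)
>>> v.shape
(37, 37)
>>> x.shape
(3,)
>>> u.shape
(3, 3)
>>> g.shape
(37, 3, 37)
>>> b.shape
(3, 37)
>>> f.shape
(3, 3)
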